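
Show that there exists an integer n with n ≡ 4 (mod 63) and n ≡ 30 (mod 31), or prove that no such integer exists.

n = 1642

gcd(63, 31) = 1, so the Chinese Remainder Theorem guarantees exactly one residue class mod 1953 satisfying both.
Any solution of the first congruence is n = 4 + 63t; substituting into the second, 63t ≡ 30 − 4 ≡ 26 (mod 31).
63 ≡ 1 (mod 31), so this reads 1t ≡ 26 (mod 31). So t ≡ 26 (mod 31).
Taking t = 26 gives n = 4 + 63·26 = 1642.
Verify: 1642 = 26·63 + 4 and 1642 = 52·31 + 30. ✓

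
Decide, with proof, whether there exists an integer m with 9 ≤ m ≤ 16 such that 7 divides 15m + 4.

m = 10

At m = 9 the value 139 is not a multiple of 7. Try m = 10: 15·10 + 4 = 154 = 22·7, which is divisible by 7.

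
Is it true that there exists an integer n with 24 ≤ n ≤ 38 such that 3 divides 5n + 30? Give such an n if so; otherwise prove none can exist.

n = 24

n = 24 works, since 5·24 + 30 = 150 = 50·3.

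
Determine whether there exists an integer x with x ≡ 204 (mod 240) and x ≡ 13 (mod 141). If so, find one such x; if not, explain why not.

There is no such integer.

gcd(240, 141) = 3. If x ≡ 204 (mod 240) and x ≡ 13 (mod 141), then x ≡ 204 (mod 3) and x ≡ 13 (mod 3).
However 204 ≡ 0 and 13 ≡ 1 (mod 3), and 0 ≠ 1.
Hence the system has no solution.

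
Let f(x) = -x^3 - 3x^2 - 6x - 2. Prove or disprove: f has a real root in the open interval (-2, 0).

Such a root exists.

f(-2) = 6 and f(0) = -2, which have opposite signs.
Since f is a polynomial it is continuous on [-2, 0].
By the Intermediate Value Theorem, f takes the value 0 somewhere in the open interval.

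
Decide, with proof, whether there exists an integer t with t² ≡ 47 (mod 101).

t = 42

t = 42 works: 42² = 1764, and 1764 − 47 = 1717 = 17·101.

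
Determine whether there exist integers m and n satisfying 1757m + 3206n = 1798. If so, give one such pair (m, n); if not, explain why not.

Any value of 1757m + 3206n is a multiple of gcd(1757, 3206) = 7.
But 1798 = 7·256 + 6, so 7 ∤ 1798.
Hence no integers m, n satisfy the equation.

There are no such integers.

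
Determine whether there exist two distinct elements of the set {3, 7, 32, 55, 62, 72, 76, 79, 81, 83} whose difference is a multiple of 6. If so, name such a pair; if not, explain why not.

Both 3 and 81 leave remainder 3 on division by 6; their difference 78 = 13·6 is a multiple of 6.

The pair (3, 81) works.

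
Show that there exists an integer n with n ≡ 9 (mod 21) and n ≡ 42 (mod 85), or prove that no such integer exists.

gcd(21, 85) = 1, so the Chinese Remainder Theorem guarantees exactly one residue class mod 1785 satisfying both.
Any solution of the first congruence is n = 9 + 21t; substituting into the second, 21t ≡ 42 − 9 ≡ 33 (mod 85).
Invert 21 mod 85 by the Euclidean algorithm: 85 = 4·21 + 1, 21 = 21·1 + 0; back-substituting, 1 = 85 − 4·21. Hence 21·(-4) ≡ 1, so 21⁻¹ ≡ -4 ≡ 81 (mod 85).
Multiplying by 81: t ≡ 81·33 = 2673 ≡ 38 (mod 85).
Taking t = 38 gives n = 9 + 21·38 = 807.
Indeed 807 ≡ 9 (mod 21) and 807 ≡ 42 (mod 85).

n = 807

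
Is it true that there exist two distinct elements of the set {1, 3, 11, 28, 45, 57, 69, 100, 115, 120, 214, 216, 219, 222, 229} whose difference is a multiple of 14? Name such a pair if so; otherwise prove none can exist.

Reduce each element mod 14: 1↦1, 3↦3, 11↦11, 28↦0, 45↦3, 57↦1, 69↦13, 100↦2, 115↦3, 120↦8, 214↦4, 216↦6, 219↦9, 222↦12, 229↦5. The residue 1 repeats (at 1 and 57), and 57 − 1 = 56 = 4·14.

The pair (1, 57) works.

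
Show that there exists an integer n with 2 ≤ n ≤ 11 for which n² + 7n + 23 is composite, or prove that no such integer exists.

n = 11

At n = 11: 11² + 7·11 + 23 = 221 = 13·17, which is composite.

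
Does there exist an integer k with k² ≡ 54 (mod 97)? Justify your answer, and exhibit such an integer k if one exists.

k = 65

Take k = 65. Then 65² = 4225 = 43·97 + 54, so 65² ≡ 54 (mod 97).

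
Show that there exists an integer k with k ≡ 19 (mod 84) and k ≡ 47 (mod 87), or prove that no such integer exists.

There is no such integer.

Reduce both congruences modulo 3, which divides 84 and 87: they say k ≡ 19 (mod 3) and k ≡ 47 (mod 3).
These are incompatible: 19 − 47 = -28 is not divisible by 3.
Therefore no such k exists.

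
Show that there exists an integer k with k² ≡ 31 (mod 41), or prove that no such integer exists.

k = 21

k = 21 works: 21² = 441, and 441 − 31 = 410 = 10·41.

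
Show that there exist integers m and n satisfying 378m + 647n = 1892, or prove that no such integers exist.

378 and 647 are coprime, so 378m + 647n ranges over all of ℤ.
Dividing repeatedly: 647 = 1·378 + 269, 378 = 1·269 + 109, 269 = 2·109 + 51, 109 = 2·51 + 7, 51 = 7·7 + 2, 7 = 3·2 + 1, 2 = 2·1 + 0.
Working back up the chain: 1 = 7 − 3·2 = 7 − 3·(51 − 7·7) = −3·51 + 22·7 = −3·51 + 22·(109 − 2·51) = 22·109 − 47·51 = 22·109 − 47·(269 − 2·109) = −47·269 + 116·109 = −47·269 + 116·(378 − 1·269) = 116·378 − 163·269 = 116·378 − 163·(647 − 1·378) = −163·647 + 279·378. So 378·279 + 647·(-163) = 1.
Scaling by 1892 gives the particular solution (m, n) = (527868, -308396).
Shifting by a multiple of (647, −378) keeps it a solution: m = 527868 − 815·647 = 563, n = -308396 + 815·378 = -326.
Check: 378·563 + 647·(-326) = 212814 − 210922 = 1892. ✓

m = 563, n = -326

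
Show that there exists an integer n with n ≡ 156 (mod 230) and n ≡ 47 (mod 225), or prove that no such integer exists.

gcd(230, 225) = 5. If n ≡ 156 (mod 230) and n ≡ 47 (mod 225), then n ≡ 156 (mod 5) and n ≡ 47 (mod 5).
However 156 ≡ 1 and 47 ≡ 2 (mod 5), and 1 ≠ 2.
Therefore no such n exists.

No such integer exists.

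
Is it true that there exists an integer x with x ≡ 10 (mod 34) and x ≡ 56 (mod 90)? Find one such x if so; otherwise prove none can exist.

The moduli are not coprime: gcd(34, 90) = 2. Compatibility requires 2 ∣ (56 − 10) = 46, which holds, so solutions exist.
List candidates x ≡ 10 (mod 34): 10, 44, 78, 112, 146. Modulo 90 these are 10, 44, 78, 22, 56; 146 gives 56 as required.
Indeed 146 ≡ 10 (mod 34) and 146 ≡ 56 (mod 90).

x = 146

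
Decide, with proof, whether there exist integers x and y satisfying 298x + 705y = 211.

x = 22, y = -9

298 and 705 are coprime, so 298x + 705y ranges over all of ℤ.
Run the Euclidean algorithm on 705 and 298: 705 = 2·298 + 109, 298 = 2·109 + 80, 109 = 1·80 + 29, 80 = 2·29 + 22, 29 = 1·22 + 7, 22 = 3·7 + 1, 7 = 7·1 + 0.
Back-substituting, 1 = 22 − 3·7 = 22 − 3·(29 − 1·22) = −3·29 + 4·22 = −3·29 + 4·(80 − 2·29) = 4·80 − 11·29 = 4·80 − 11·(109 − 1·80) = −11·109 + 15·80 = −11·109 + 15·(298 − 2·109) = 15·298 − 41·109 = 15·298 − 41·(705 − 2·298) = −41·705 + 97·298; that is, 298·97 + 705·(-41) = 1.
Scaling by 211 gives the particular solution (x, y) = (20467, -8651).
Shifting by a multiple of (705, −298) keeps it a solution: x = 20467 − 29·705 = 22, y = -8651 + 29·298 = -9.
Check: 298·22 + 705·(-9) = 6556 − 6345 = 211. ✓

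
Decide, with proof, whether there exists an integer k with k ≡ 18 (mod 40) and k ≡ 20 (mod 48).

No such integer exists.

Reduce both congruences modulo 8, which divides 40 and 48: they say k ≡ 18 (mod 8) and k ≡ 20 (mod 8).
These are incompatible: 18 − 20 = -2 is not divisible by 8.
Hence the system has no solution.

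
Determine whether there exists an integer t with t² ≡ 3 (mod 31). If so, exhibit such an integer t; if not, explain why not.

31 is prime, so by Euler's criterion 3 is a square mod 31 iff 3^((31−1)/2) = 3^15 ≡ 1 (mod 31).
Repeated squaring mod 31: 3^2 = 9 ≡ 9; 3^4 ≡ 9² = 81 ≡ 19; 3^8 ≡ 19² = 361 ≡ 20.
Since 15 = 8 + 4 + 2 + 1, 3^15 ≡ 20 · 19 · 9 · 3; multiplying out mod 31: 20·19 = 380 ≡ 8, then 8·9 = 72 ≡ 10, then 10·3 = 30 ≡ 30. Thus 3^15 ≡ 30 ≡ −1 (mod 31).
By Euler's criterion 3 is a quadratic non-residue mod 31: no t satisfies t² ≡ 3 (mod 31).

No such integer exists.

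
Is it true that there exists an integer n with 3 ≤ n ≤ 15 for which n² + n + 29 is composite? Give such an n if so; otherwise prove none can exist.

n = 7

At n = 7: 7² + 7 + 29 = 85 = 5·17, which is composite.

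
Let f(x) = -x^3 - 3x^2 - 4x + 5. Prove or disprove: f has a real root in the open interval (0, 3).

Yes, f has a root in the interval.

f(0) = 5 and f(3) = -61, which have opposite signs.
Since f is a polynomial it is continuous on [0, 3].
By the Intermediate Value Theorem f must vanish at some point of (0, 3).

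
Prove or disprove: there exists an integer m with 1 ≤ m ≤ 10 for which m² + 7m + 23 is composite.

m = 8

At m = 8: 8² + 7·8 + 23 = 143 = 11·13, which is composite.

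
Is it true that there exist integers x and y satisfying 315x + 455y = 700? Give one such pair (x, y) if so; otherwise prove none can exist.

x = 8, y = -4

Since gcd(315, 455) = 35 and 700 = 35·20, Bézout's identity guarantees a solution.
Dividing through by 35 reduces the equation to 9x + 13y = 20.
Euclidean algorithm: 13 = 1·9 + 4, 9 = 2·4 + 1, 4 = 4·1 + 0.
Unwinding: 1 = 9 − 2·4 = 9 − 2·(13 − 1·9) = −2·13 + 3·9, i.e. 9·3 + 13·(-2) = 1.
Times 20: 9·60 + 13·(-40) = 20, so (60, -40) solves it.
Shifting by a multiple of (13, −9) keeps it a solution: x = 60 − 4·13 = 8, y = -40 + 4·9 = -4.
Indeed 315·8 + 455·(-4) = 2520 − 1820 = 700.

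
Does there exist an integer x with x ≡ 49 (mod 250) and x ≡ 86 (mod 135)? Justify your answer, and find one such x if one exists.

Both moduli are multiples of 5 = gcd(250, 135), so any solution would satisfy x ≡ 49 and x ≡ 86 modulo 5 simultaneously.
But 49 mod 5 = 4 while 86 mod 5 = 1, a contradiction.
Hence the system has no solution.

There is no such integer.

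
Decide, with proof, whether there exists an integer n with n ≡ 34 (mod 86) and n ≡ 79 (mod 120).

No, no such integer exists.

gcd(86, 120) = 2. If n ≡ 34 (mod 86) and n ≡ 79 (mod 120), then n ≡ 34 (mod 2) and n ≡ 79 (mod 2).
But 34 mod 2 = 0 while 79 mod 2 = 1, a contradiction.
Hence the system has no solution.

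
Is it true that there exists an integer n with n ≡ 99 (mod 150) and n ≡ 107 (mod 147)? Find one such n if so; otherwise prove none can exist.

No such integer exists.

gcd(150, 147) = 3. If n ≡ 99 (mod 150) and n ≡ 107 (mod 147), then n ≡ 99 (mod 3) and n ≡ 107 (mod 3).
But 99 mod 3 = 0 while 107 mod 3 = 2, a contradiction.
Hence the system has no solution.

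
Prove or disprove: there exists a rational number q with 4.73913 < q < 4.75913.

q = 19/4

Multiplying by 4: 4·4.73913 = 18.95652 and 4·4.75913 = 19.03652, so the integer 19 lies strictly between them.
Dividing back, 4.73913 < 19/4 < 4.75913, and 19/4 is rational.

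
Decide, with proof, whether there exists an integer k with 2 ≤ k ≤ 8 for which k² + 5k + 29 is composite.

k = 6

At k = 6: 6² + 5·6 + 29 = 95 = 5·19, which is composite.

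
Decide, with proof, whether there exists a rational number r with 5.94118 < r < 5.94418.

r = 208/35

Multiplying by 35: 35·5.94118 = 207.94130 and 35·5.94418 = 208.04630, so the integer 208 lies strictly between them.
So r = 208/35 works: it is a ratio of integers, and dividing 35·5.94118 < 208 < 35·5.94418 through by 35 gives 5.94118 < 208/35 < 5.94418.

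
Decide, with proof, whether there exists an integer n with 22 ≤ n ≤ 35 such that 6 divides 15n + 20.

No, no such integer n in that range exists.

For n = 22, 23, …, 35 the values of 15n + 20 modulo 6 are 2, 5, 2, 5, 2, 5, 2, 5, 2, 5, 2, 5, 2, 5 respectively.
Since 0 is absent from this list, 6 ∤ 15n + 20 for every n with 22 ≤ n ≤ 35.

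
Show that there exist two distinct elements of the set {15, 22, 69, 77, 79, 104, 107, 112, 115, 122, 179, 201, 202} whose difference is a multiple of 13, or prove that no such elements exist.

Reduce each element modulo 13: 15↦2, 22↦9, 69↦4, 77↦12, 79↦1, 104↦0, 107↦3, 112↦8, 115↦11, 122↦5, 179↦10, 201↦6, 202↦7.
All 13 residues are distinct, so no two elements differ by a multiple of 13.

No such pair exists.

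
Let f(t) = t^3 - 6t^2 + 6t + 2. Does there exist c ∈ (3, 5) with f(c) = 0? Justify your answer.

Such a root exists.

f(3) = -7 and f(5) = 7, which have opposite signs.
As a polynomial, f is continuous on every closed interval.
The Intermediate Value Theorem then guarantees some c ∈ (3, 5) with f(c) = 0.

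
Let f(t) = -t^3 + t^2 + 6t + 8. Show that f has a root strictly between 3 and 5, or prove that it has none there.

Such a root exists.

f(3) = 8 and f(5) = -62, which have opposite signs.
Since f is a polynomial it is continuous on [3, 5].
By the Intermediate Value Theorem f must vanish at some point of (3, 5).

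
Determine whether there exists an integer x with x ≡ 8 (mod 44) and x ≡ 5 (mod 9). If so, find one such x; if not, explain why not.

x = 140

gcd(44, 9) = 1, so the Chinese Remainder Theorem guarantees exactly one residue class mod 396 satisfying both.
Write x = 8 + 44t and require 8 + 44t ≡ 5 (mod 9), i.e. 44t ≡ 6 (mod 9).
44 ≡ 8 (mod 9), so this reads 8t ≡ 6 (mod 9). Invert 8 mod 9 by the Euclidean algorithm: 9 = 1·8 + 1, 8 = 8·1 + 0; back-substituting, 1 = 9 − 1·8. Hence 8·(-1) ≡ 1, so 8⁻¹ ≡ -1 ≡ 8 (mod 9).
Therefore t ≡ 8·6 = 48 ≡ 3 (mod 9).
With t = 3: x = 8 + 44·3 = 140.
Indeed 140 ≡ 8 (mod 44) and 140 ≡ 5 (mod 9).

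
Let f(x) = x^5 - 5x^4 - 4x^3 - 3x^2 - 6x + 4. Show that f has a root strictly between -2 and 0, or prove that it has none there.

Such a root exists.

f(-2) = -76 and f(0) = 4, which have opposite signs.
As a polynomial, f is continuous on every closed interval.
By the Intermediate Value Theorem f must vanish at some point of (-2, 0).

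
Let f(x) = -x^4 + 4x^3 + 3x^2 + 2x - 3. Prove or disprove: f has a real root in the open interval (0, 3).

Such a root exists.

f(0) = -3 and f(3) = 57, which have opposite signs.
As a polynomial, f is continuous on every closed interval.
By the Intermediate Value Theorem, f takes the value 0 somewhere in the open interval.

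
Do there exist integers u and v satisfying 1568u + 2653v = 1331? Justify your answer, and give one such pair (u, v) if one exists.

No, no such integers exist.

Any value of 1568u + 2653v is a multiple of gcd(1568, 2653) = 7.
But 1331 = 7·190 + 1, so 7 ∤ 1331.
So the equation is unsolvable over ℤ.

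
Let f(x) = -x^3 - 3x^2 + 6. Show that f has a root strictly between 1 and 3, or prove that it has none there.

f(1) = 2 and f(3) = -48, which have opposite signs.
Since f is a polynomial it is continuous on [1, 3].
By the Intermediate Value Theorem f must vanish at some point of (1, 3).

Such a root exists.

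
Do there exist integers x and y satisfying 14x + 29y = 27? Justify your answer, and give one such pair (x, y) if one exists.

x = 4, y = -1

14 and 29 are coprime, so 14x + 29y ranges over all of ℤ.
Euclidean algorithm: 29 = 2·14 + 1, 14 = 14·1 + 0.
Working back up the chain: 1 = 29 − 2·14. So 14·(-2) + 29·1 = 1.
Times 27: 14·(-54) + 29·27 = 27, so (-54, 27) solves it.
Adding 2·29 to x and subtracting 2·14 from y gives the tidier solution (4, -1).
Indeed 14·4 + 29·(-1) = 56 − 29 = 27.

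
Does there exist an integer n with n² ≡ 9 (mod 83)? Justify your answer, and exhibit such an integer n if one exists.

Take n = 3. Then 3² = 9, and since 0 ≤ 9 < 83 this is already reduced: 3² ≡ 9 (mod 83).

n = 3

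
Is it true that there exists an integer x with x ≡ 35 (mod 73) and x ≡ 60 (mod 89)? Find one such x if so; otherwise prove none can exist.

gcd(73, 89) = 1, so the Chinese Remainder Theorem guarantees exactly one residue class mod 6497 satisfying both.
Any solution of the first congruence is x = 35 + 73t; substituting into the second, 73t ≡ 60 − 35 ≡ 25 (mod 89).
Since 73·50 = 3650 = 41·89 + 1, the inverse of 73 mod 89 is 50.
Therefore t ≡ 50·25 = 1250 ≡ 4 (mod 89).
With t = 4: x = 35 + 73·4 = 327.
Indeed 327 ≡ 35 (mod 73) and 327 ≡ 60 (mod 89).

x = 327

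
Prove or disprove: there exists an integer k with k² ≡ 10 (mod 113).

113 is prime, so by Euler's criterion 10 is a square mod 113 iff 10^((113−1)/2) = 10^56 ≡ 1 (mod 113).
Squaring successively (mod 113): 10^2 = 100 ≡ 100; 10^4 ≡ 100² = 10000 ≡ 56; 10^8 ≡ 56² = 3136 ≡ 85; 10^16 ≡ 85² = 7225 ≡ 106; 10^32 ≡ 106² = 11236 ≡ 49.
Since 56 = 32 + 16 + 8, 10^56 ≡ 49 · 106 · 85; multiplying out mod 113: 49·106 = 5194 ≡ 109, then 109·85 = 9265 ≡ 112. Thus 10^56 ≡ 112 ≡ −1 (mod 113).
The value −1 means 10 is a non-residue modulo 113, so k² ≡ 10 (mod 113) is impossible.

There is no such integer.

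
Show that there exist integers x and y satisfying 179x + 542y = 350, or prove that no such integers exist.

x = 332, y = -109

Since gcd(179, 542) = 1, every integer is an integer combination of 179 and 542.
Run the Euclidean algorithm on 542 and 179: 542 = 3·179 + 5, 179 = 35·5 + 4, 5 = 1·4 + 1, 4 = 4·1 + 0.
Back-substituting, 1 = 5 − 1·4 = 5 − (179 − 35·5) = −179 + 36·5 = −179 + 36·(542 − 3·179) = 36·542 − 109·179; that is, 179·(-109) + 542·36 = 1.
Times 350: 179·(-38150) + 542·12600 = 350, so (-38150, 12600) solves it.
The general solution is x = -38150 + 542k, y = 12600 − 179k; taking k = 71 gives the smaller pair x = 332, y = -109.
Check: 179·332 + 542·(-109) = 59428 − 59078 = 350. ✓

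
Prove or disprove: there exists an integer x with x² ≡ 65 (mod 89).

89 is prime, so by Euler's criterion 65 is a square mod 89 iff 65^((89−1)/2) = 65^44 ≡ 1 (mod 89).
Squaring successively (mod 89): 65^2 = 4225 ≡ 42; 65^4 ≡ 42² = 1764 ≡ 73; 65^8 ≡ 73² = 5329 ≡ 78; 65^16 ≡ 78² = 6084 ≡ 32; 65^32 ≡ 32² = 1024 ≡ 45.
Since 44 = 32 + 8 + 4, 65^44 ≡ 45 · 78 · 73; multiplying out mod 89: 45·78 = 3510 ≡ 39, then 39·73 = 2847 ≡ 88. Thus 65^44 ≡ 88 ≡ −1 (mod 89).
By Euler's criterion 65 is a quadratic non-residue mod 89: no x satisfies x² ≡ 65 (mod 89).

No, no such integer exists.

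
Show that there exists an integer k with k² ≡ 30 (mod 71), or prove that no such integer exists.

k = 32

Take k = 32. Then 32² = 1024 = 14·71 + 30, so 32² ≡ 30 (mod 71).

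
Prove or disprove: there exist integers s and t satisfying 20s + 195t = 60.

gcd(20, 195) = 5, and 5 divides 60, so integer solutions exist.
Dividing through by 5 reduces the equation to 4s + 39t = 12.
Run the Euclidean algorithm on 39 and 4: 39 = 9·4 + 3, 4 = 1·3 + 1, 3 = 3·1 + 0.
Working back up the chain: 1 = 4 − 1·3 = 4 − (39 − 9·4) = −39 + 10·4. So 4·10 + 39·(-1) = 1.
Multiplying through by 12: s = 10·12 = 120, t = (-1)·12 = -12 is a solution.
Shifting by a multiple of (39, −4) keeps it a solution: s = 120 − 3·39 = 3, t = -12 + 3·4 = 0.
Check: 20·3 + 195·0 = 60 + 0 = 60. ✓

s = 3, t = 0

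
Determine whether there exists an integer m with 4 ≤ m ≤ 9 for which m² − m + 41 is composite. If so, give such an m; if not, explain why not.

No such integer m in that range exists.

The values for m = 4, 5, …, 9 are 53, 61, 71, 83, 97, 113, and each of these is prime.
So no value in the range makes the expression composite.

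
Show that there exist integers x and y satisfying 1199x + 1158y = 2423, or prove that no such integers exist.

x = 511, y = -527

Since gcd(1199, 1158) = 1, every integer is an integer combination of 1199 and 1158.
Dividing repeatedly: 1199 = 1·1158 + 41, 1158 = 28·41 + 10, 41 = 4·10 + 1, 10 = 10·1 + 0.
Working back up the chain: 1 = 41 − 4·10 = 41 − 4·(1158 − 28·41) = −4·1158 + 113·41 = −4·1158 + 113·(1199 − 1·1158) = 113·1199 − 117·1158. So 1199·113 + 1158·(-117) = 1.
Scaling by 2423 gives the particular solution (x, y) = (273799, -283491).
Subtracting 236·1158 from x and adding 236·1199 to y gives the tidier solution (511, -527).
Check: 1199·511 + 1158·(-527) = 612689 − 610266 = 2423. ✓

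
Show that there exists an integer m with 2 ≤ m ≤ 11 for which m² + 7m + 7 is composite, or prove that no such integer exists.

At m = 10: 10² + 7·10 + 7 = 177 = 3·59, which is composite.

m = 10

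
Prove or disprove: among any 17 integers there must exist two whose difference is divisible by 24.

Take the 17 consecutive integers 71, 72, …, 87: their residues mod 24 are all distinct because 17 ≤ 24.
No two share a residue, so no pair has difference divisible by 24; the claim fails for this set.

No, the set {71, 72, 73, 74, 75, 76, 77, 78, 79, 80, 81, 82, 83, 84, 85, 86, 87} is a counterexample.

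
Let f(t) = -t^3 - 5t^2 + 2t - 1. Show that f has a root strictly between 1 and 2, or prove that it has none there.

No such root exists.

The endpoint values f(1) = -5 and f(2) = -25 are both negative. Claim: f(t) < 0 for every t in (1, 2).
Substitute t = 1 + u, where 0 < u < 1 on the interval. Expanding, f(1 + u) = -u^3 - 8u^2 - 11u - 5.
The nonzero coefficients here are all negative, so for u > 0 every term is negative (or zero), and the constant term -5 is strictly negative.
Therefore f(t) < 0 throughout (1, 2), and f has no zero there.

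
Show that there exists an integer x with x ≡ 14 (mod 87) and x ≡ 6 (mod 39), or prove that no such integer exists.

No, no such integer exists.

Reduce both congruences modulo 3, which divides 87 and 39: they say x ≡ 14 (mod 3) and x ≡ 6 (mod 3).
These are incompatible: 14 − 6 = 8 is not divisible by 3.
So no integer satisfies both congruences.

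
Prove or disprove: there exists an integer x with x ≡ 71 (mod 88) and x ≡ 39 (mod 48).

x = 423

gcd(88, 48) = 8. A simultaneous solution exists iff 71 ≡ 39 (mod 8); here 71 mod 8 = 7 = 39 mod 8, so it does.
The integers ≡ 71 (mod 88) are 71, 159, 247, 335, 423, …; their remainders mod 48 are 23, 15, 7, 47, 39, so x = 423 is the first that is ≡ 39 (mod 48).
Indeed 423 ≡ 71 (mod 88) and 423 ≡ 39 (mod 48).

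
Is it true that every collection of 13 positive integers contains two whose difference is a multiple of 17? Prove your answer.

No; for instance {43, 44, 45, 46, 47, 48, 49, 50, 51, 52, 53, 54, 55} is a counterexample.

Take the 13 consecutive integers 43, 44, …, 55: their residues mod 17 are all distinct because 13 ≤ 17.
Any two of them differ by at most 12 < 17 and by at least 1, so no difference is a multiple of 17.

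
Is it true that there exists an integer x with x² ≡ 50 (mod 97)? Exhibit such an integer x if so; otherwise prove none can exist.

Take x = 27. Then 27² = 729 = 7·97 + 50, so 27² ≡ 50 (mod 97).

x = 27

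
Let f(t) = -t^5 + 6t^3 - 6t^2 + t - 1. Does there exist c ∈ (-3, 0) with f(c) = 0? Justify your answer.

f(-3) = 23 and f(0) = -1, which have opposite signs.
As a polynomial, f is continuous on every closed interval.
By the Intermediate Value Theorem f must vanish at some point of (-3, 0).

Yes, such a c exists.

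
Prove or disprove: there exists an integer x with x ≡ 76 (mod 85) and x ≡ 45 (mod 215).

No such integer exists.

gcd(85, 215) = 5. If x ≡ 76 (mod 85) and x ≡ 45 (mod 215), then x ≡ 76 (mod 5) and x ≡ 45 (mod 5).
But 76 mod 5 = 1 while 45 mod 5 = 0, a contradiction.
Therefore no such x exists.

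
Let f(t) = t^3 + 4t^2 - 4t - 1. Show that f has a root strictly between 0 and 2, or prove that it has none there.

f(0) = -1 and f(2) = 15, which have opposite signs.
f is continuous everywhere (it is a polynomial), in particular on [0, 2].
By the Intermediate Value Theorem, f takes the value 0 somewhere in the open interval.

Yes, f has a root in the interval.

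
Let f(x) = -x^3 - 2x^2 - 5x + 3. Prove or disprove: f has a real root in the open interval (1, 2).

f has no root in that interval.

f(1) = -5 and f(2) = -23, both negative.
The derivative f'(x) = -3x^2 - 4x - 5 is a quadratic with discriminant (-4)² − 4·(-3)·(-5) = -44 < 0; it never vanishes, so it is always negative (sign of the leading coefficient).
Hence f is strictly decreasing on ℝ, and in particular on [1, 2]. A strictly monotone function with same-sign endpoint values stays negative on the whole interval, so f has no zero in (1, 2).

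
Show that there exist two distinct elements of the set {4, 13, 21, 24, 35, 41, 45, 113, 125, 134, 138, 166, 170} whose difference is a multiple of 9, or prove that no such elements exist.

4 mod 9 = 4 and 13 mod 9 = 4, so 13 − 4 = 9 = 1·9.

4 and 13 are such a pair.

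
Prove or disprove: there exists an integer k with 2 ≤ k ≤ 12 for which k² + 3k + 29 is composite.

k = 2

At k = 2: 2² + 3·2 + 29 = 39 = 3·13, which is composite.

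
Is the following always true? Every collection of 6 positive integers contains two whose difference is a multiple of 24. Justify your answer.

Consider the 6 integers 61, 62, …, 66. They lie in distinct residue classes modulo 24, since 6 ≤ 24.
The differences between them range over 1, …, 5, none of which is divisible by 24.

No, the set {61, 62, 63, 64, 65, 66} is a counterexample.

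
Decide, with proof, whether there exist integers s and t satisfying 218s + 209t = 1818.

s = 202, t = -202

Since gcd(218, 209) = 1, every integer is an integer combination of 218 and 209.
Run the Euclidean algorithm on 218 and 209: 218 = 1·209 + 9, 209 = 23·9 + 2, 9 = 4·2 + 1, 2 = 2·1 + 0.
Working back up the chain: 1 = 9 − 4·2 = 9 − 4·(209 − 23·9) = −4·209 + 93·9 = −4·209 + 93·(218 − 1·209) = 93·218 − 97·209. So 218·93 + 209·(-97) = 1.
Scaling by 1818 gives the particular solution (s, t) = (169074, -176346).
Subtracting 808·209 from s and adding 808·218 to t gives the tidier solution (202, -202).
Check: 218·202 + 209·(-202) = 44036 − 42218 = 1818. ✓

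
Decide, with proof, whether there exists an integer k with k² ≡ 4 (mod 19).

k = 2

Take k = 2. Then 2² = 4, and since 0 ≤ 4 < 19 this is already reduced: 2² ≡ 4 (mod 19).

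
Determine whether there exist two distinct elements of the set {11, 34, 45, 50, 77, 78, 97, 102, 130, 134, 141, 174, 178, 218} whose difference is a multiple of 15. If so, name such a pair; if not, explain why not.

Residues mod 15: 11↦11, 34↦4, 45↦0, 50↦5, 77↦2, 78↦3, 97↦7, 102↦12, 130↦10, 134↦14, 141↦6, 174↦9, 178↦13, 218↦8.
These 14 residues are pairwise different, hence no difference of two elements is divisible by 15.

No, no such pair exists.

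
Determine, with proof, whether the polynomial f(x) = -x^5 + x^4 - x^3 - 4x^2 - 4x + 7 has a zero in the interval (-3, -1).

f has no root in that interval.

The endpoint values f(-3) = 334 and f(-1) = 10 are both positive. Claim: f(x) > 0 for every x in (-3, -1).
Substitute x = -1 − u, where 0 < u < 2 on the interval. Expanding, f(-1 − u) = u^5 + 6u^4 + 15u^3 + 15u^2 + 8u + 10.
The nonzero coefficients here are all positive, so for u > 0 every term is positive (or zero), and the constant term 10 is strictly positive.
Therefore f(x) > 0 throughout (-3, -1), and f has no zero there.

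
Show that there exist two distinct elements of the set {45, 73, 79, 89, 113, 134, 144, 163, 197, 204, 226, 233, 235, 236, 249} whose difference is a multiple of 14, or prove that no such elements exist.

45 and 73 are such a pair.

Both 45 and 73 leave remainder 3 on division by 14; their difference 28 = 2·14 is a multiple of 14.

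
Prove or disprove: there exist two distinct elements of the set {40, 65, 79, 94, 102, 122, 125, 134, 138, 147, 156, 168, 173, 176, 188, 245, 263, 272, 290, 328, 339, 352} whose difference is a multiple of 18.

40 mod 18 = 4 and 94 mod 18 = 4, so 94 − 40 = 54 = 3·18.

The pair (40, 94) works.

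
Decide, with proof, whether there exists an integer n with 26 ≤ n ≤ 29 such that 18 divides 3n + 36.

No such integer n in that range exists.

For n = 26, 27, 28, 29 the values of 3n + 36 modulo 18 are 6, 9, 12, 15 respectively.
None is 0, so 18 never divides 3n + 36 on this range.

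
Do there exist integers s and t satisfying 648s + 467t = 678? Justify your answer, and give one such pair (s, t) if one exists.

648 and 467 are coprime, so 648s + 467t ranges over all of ℤ.
Dividing repeatedly: 648 = 1·467 + 181, 467 = 2·181 + 105, 181 = 1·105 + 76, 105 = 1·76 + 29, 76 = 2·29 + 18, 29 = 1·18 + 11, 18 = 1·11 + 7, 11 = 1·7 + 4, 7 = 1·4 + 3, 4 = 1·3 + 1, 3 = 3·1 + 0.
Working back up the chain: 1 = 4 − 1·3 = 4 − (7 − 1·4) = −7 + 2·4 = −7 + 2·(11 − 1·7) = 2·11 − 3·7 = 2·11 − 3·(18 − 1·11) = −3·18 + 5·11 = −3·18 + 5·(29 − 1·18) = 5·29 − 8·18 = 5·29 − 8·(76 − 2·29) = −8·76 + 21·29 = −8·76 + 21·(105 − 1·76) = 21·105 − 29·76 = 21·105 − 29·(181 − 1·105) = −29·181 + 50·105 = −29·181 + 50·(467 − 2·181) = 50·467 − 129·181 = 50·467 − 129·(648 − 1·467) = −129·648 + 179·467. So 648·(-129) + 467·179 = 1.
Multiplying through by 678: s = (-129)·678 = -87462, t = 179·678 = 121362 is a solution.
The general solution is s = -87462 + 467k, t = 121362 − 648k; taking k = 188 gives the smaller pair s = 334, t = -462.
Check: 648·334 + 467·(-462) = 216432 − 215754 = 678. ✓

s = 334, t = -462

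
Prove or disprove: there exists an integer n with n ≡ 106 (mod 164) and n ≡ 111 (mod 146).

No such integer exists.

Reduce both congruences modulo 2, which divides 164 and 146: they say n ≡ 106 (mod 2) and n ≡ 111 (mod 2).
However 106 ≡ 0 and 111 ≡ 1 (mod 2), and 0 ≠ 1.
Hence the system has no solution.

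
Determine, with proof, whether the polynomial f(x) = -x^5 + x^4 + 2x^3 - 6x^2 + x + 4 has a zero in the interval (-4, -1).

Yes, f has a root in the interval.

f(-4) = 1056 and f(-1) = -3, which have opposite signs.
f is continuous everywhere (it is a polynomial), in particular on [-4, -1].
By the Intermediate Value Theorem f must vanish at some point of (-4, -1).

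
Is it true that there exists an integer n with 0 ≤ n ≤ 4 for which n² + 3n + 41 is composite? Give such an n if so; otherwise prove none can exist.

n = 4

At n = 4: 4² + 3·4 + 41 = 69 = 3·23, which is composite.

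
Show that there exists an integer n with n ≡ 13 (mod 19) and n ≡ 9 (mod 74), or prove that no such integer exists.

n = 1267

The moduli 19 and 74 are coprime, so by the Chinese Remainder Theorem a unique solution modulo 1406 exists.
Any solution of the first congruence is n = 13 + 19t; substituting into the second, 19t ≡ 9 − 13 ≡ 70 (mod 74).
Note 19·39 = 741 ≡ 1 (mod 74) (as 741 − 1 = 10·74), so 19⁻¹ ≡ 39.
Multiplying by 39: t ≡ 39·70 = 2730 ≡ 66 (mod 74).
With t = 66: n = 13 + 19·66 = 1267.
Check: 1267 mod 19 = 13, 1267 mod 74 = 9. ✓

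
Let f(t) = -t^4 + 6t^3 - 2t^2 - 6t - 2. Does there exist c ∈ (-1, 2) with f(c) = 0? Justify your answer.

Yes, f has a root in the interval.

f(-1) = -5 and f(2) = 10, which have opposite signs.
f is continuous everywhere (it is a polynomial), in particular on [-1, 2].
By the Intermediate Value Theorem f must vanish at some point of (-1, 2).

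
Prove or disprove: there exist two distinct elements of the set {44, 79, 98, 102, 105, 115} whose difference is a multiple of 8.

No, no such pair exists.

Reduce each element modulo 8: 44↦4, 79↦7, 98↦2, 102↦6, 105↦1, 115↦3.
These 6 residues are pairwise different, hence no difference of two elements is divisible by 8.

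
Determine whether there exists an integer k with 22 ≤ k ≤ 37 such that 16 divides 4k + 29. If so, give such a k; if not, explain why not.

No such integer k in that range exists.

At k = 22, 4·22 + 29 = 117 ≡ 5 (mod 16), and each step in k adds 4, giving residues 5, 9, 13, 1, 5, 9, 13, 1, 5, 9, 13, 1, 5, 9, 13, 1 for k = 22, 23, …, 37.
None is 0, so 16 never divides 4k + 29 on this range.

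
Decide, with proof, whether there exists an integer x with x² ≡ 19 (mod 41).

There is no such integer.

Apply Euler's criterion with the prime 41: 19 is a quadratic residue iff 19^20 ≡ 1 (mod 41), and a non-residue iff it is ≡ −1.
Repeated squaring mod 41: 19^2 = 361 ≡ 33; 19^4 ≡ 33² = 1089 ≡ 23; 19^8 ≡ 23² = 529 ≡ 37; 19^16 ≡ 37² = 1369 ≡ 16.
Since 20 = 16 + 4, 19^20 ≡ 16 · 23; multiplying out mod 41: 16·23 = 368 ≡ 40. Thus 19^20 ≡ 40 ≡ −1 (mod 41).
The value −1 means 19 is a non-residue modulo 41, so x² ≡ 19 (mod 41) is impossible.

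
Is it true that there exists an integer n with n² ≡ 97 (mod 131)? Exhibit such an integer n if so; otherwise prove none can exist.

There is no such integer.

Apply Euler's criterion with the prime 131: 97 is a quadratic residue iff 97^65 ≡ 1 (mod 131), and a non-residue iff it is ≡ −1.
Repeated squaring mod 131: 97^2 = 9409 ≡ 108; 97^4 ≡ 108² = 11664 ≡ 5; 97^8 ≡ 5² = 25 ≡ 25; 97^16 ≡ 25² = 625 ≡ 101; 97^32 ≡ 101² = 10201 ≡ 114; 97^64 ≡ 114² = 12996 ≡ 27.
Since 65 = 64 + 1, 97^65 ≡ 27 · 97; multiplying out mod 131: 27·97 = 2619 ≡ 130. Thus 97^65 ≡ 130 ≡ −1 (mod 131).
By Euler's criterion 97 is a quadratic non-residue mod 131: no n satisfies n² ≡ 97 (mod 131).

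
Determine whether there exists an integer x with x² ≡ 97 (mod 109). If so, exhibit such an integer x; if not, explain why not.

Take x = 73. Then 73² = 5329 = 48·109 + 97, so 73² ≡ 97 (mod 109).

x = 73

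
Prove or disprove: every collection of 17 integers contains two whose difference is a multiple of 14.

Yes.

Each integer lies in one of the 14 residue classes modulo 14.
With 17 integers and only 14 classes, the pigeonhole principle forces two of them, say a and b, into the same class.
Then a ≡ b (mod 14), i.e. 14 ∣ (a − b).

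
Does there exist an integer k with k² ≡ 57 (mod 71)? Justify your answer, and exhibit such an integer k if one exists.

k = 46 works: 46² = 2116, and 2116 − 57 = 2059 = 29·71.

k = 46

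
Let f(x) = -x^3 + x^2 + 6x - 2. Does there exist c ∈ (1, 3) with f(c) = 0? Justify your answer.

Yes, f has a root in the interval.

f(1) = 4 and f(3) = -2, which have opposite signs.
f is continuous everywhere (it is a polynomial), in particular on [1, 3].
By the Intermediate Value Theorem, f takes the value 0 somewhere in the open interval.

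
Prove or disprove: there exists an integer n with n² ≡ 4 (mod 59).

n = 2

Take n = 2. Then 2² = 4, and since 0 ≤ 4 < 59 this is already reduced: 2² ≡ 4 (mod 59).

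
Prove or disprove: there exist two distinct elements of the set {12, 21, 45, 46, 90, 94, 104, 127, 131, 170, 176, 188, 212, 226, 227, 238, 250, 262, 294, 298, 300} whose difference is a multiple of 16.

Yes: 12 and 188.

12 mod 16 = 12 and 188 mod 16 = 12, so 188 − 12 = 176 = 11·16.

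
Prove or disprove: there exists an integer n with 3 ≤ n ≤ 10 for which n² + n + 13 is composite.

At n = 10: 10² + 10 + 13 = 123 = 3·41, which is composite.

n = 10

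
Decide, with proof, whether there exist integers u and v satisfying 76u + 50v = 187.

gcd(76, 50) = 2, so every integer of the form 76u + 50v is a multiple of 2.
But 187 = 2·93 + 1, so 2 ∤ 187.
Therefore 76u + 50v = 187 has no solution in integers.

No, no such integers exist.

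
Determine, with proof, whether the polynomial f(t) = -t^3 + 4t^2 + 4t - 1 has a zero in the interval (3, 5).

f(3) = 20 and f(5) = -6, which have opposite signs.
As a polynomial, f is continuous on every closed interval.
By the Intermediate Value Theorem f must vanish at some point of (3, 5).

Such a root exists.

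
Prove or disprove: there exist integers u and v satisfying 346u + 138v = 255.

There are no such integers.

Both 346 and 138 are divisible by gcd(346, 138) = 2, hence so is any combination 346u + 138v.
But 255 = 2·127 + 1, so 2 ∤ 255.
Therefore 346u + 138v = 255 has no solution in integers.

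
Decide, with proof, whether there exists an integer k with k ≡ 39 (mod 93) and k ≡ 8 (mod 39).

gcd(93, 39) = 3. If k ≡ 39 (mod 93) and k ≡ 8 (mod 39), then k ≡ 39 (mod 3) and k ≡ 8 (mod 3).
These are incompatible: 39 − 8 = 31 is not divisible by 3.
Therefore no such k exists.

No such integer exists.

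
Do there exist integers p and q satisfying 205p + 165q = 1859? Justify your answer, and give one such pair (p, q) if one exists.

Any value of 205p + 165q is a multiple of gcd(205, 165) = 5.
But 1859 = 5·371 + 4, so 5 ∤ 1859.
Hence no integers p, q satisfy the equation.

No, no such integers exist.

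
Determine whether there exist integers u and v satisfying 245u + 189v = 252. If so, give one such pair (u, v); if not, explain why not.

u = 18, v = -22

Since gcd(245, 189) = 7 and 252 = 7·36, Bézout's identity guarantees a solution.
Dividing through by 7 reduces the equation to 35u + 27v = 36.
Run the Euclidean algorithm on 35 and 27: 35 = 1·27 + 8, 27 = 3·8 + 3, 8 = 2·3 + 2, 3 = 1·2 + 1, 2 = 2·1 + 0.
Unwinding: 1 = 3 − 1·2 = 3 − (8 − 2·3) = −8 + 3·3 = −8 + 3·(27 − 3·8) = 3·27 − 10·8 = 3·27 − 10·(35 − 1·27) = −10·35 + 13·27, i.e. 35·(-10) + 27·13 = 1.
Times 36: 35·(-360) + 27·468 = 36, so (-360, 468) solves it.
Adding 14·27 to u and subtracting 14·35 from v gives the tidier solution (18, -22).
Check: 245·18 + 189·(-22) = 4410 − 4158 = 252. ✓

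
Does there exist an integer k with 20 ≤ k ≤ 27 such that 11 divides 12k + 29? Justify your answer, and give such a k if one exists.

k = 26

Try k = 26: 12·26 + 29 = 341 = 31·11, which is divisible by 11.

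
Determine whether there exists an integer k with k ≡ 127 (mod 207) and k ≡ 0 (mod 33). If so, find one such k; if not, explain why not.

There is no such integer.

gcd(207, 33) = 3. If k ≡ 127 (mod 207) and k ≡ 0 (mod 33), then k ≡ 127 (mod 3) and k ≡ 0 (mod 3).
But 127 mod 3 = 1 while 0 mod 3 = 0, a contradiction.
Hence the system has no solution.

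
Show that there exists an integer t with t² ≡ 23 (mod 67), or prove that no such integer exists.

t = 36 works: 36² = 1296, and 1296 − 23 = 1273 = 19·67.

t = 36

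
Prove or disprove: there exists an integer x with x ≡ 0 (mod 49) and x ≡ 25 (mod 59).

The moduli 49 and 59 are coprime, so by the Chinese Remainder Theorem a unique solution modulo 2891 exists.
Write x = 0 + 49t and require 0 + 49t ≡ 25 (mod 59), i.e. 49t ≡ 25 (mod 59).
Note 49·53 = 2597 ≡ 1 (mod 59) (as 2597 − 1 = 44·59), so 49⁻¹ ≡ 53.
Multiplying by 53: t ≡ 53·25 = 1325 ≡ 27 (mod 59).
Taking t = 27 gives x = 0 + 49·27 = 1323.
Indeed 1323 ≡ 0 (mod 49) and 1323 ≡ 25 (mod 59).

x = 1323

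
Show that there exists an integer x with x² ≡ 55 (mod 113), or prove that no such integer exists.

Apply Euler's criterion with the prime 113: 55 is a quadratic residue iff 55^56 ≡ 1 (mod 113), and a non-residue iff it is ≡ −1.
Squaring successively (mod 113): 55^2 = 3025 ≡ 87; 55^4 ≡ 87² = 7569 ≡ 111; 55^8 ≡ 111² = 12321 ≡ 4; 55^16 ≡ 4² = 16 ≡ 16; 55^32 ≡ 16² = 256 ≡ 30.
Since 56 = 32 + 16 + 8, 55^56 ≡ 30 · 16 · 4; multiplying out mod 113: 30·16 = 480 ≡ 28, then 28·4 = 112 ≡ 112. Thus 55^56 ≡ 112 ≡ −1 (mod 113).
The value −1 means 55 is a non-residue modulo 113, so x² ≡ 55 (mod 113) is impossible.

No, no such integer exists.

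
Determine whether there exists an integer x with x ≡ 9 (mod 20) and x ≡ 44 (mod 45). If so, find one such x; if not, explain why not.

x = 89

The moduli are not coprime: gcd(20, 45) = 5. Compatibility requires 5 ∣ (44 − 9) = 35, which holds, so solutions exist.
Step through x = 9, 9 + 20, 9 + 2·20, …: the values 9, 29, 49, 69, 89 reduce mod 45 to 9, 29, 4, 24, 44. The value 89 hits 44.
Check: 89 mod 20 = 9, 89 mod 45 = 44. ✓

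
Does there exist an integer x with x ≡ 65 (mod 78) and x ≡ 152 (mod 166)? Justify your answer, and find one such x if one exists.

Both moduli are multiples of 2 = gcd(78, 166), so any solution would satisfy x ≡ 65 and x ≡ 152 modulo 2 simultaneously.
However 65 ≡ 1 and 152 ≡ 0 (mod 2), and 1 ≠ 0.
Hence the system has no solution.

No, no such integer exists.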